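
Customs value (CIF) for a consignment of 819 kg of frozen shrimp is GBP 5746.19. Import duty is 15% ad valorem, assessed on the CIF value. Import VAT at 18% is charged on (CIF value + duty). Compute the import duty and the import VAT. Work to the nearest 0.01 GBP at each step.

Import duty: GBP 861.93; import VAT: GBP 1189.46

Import duty = 5746.19 × 15% = 861.93
VAT base = CIF + duty = 5746.19 + 861.93 = 6608.12
Import VAT = 6608.12 × 18% = 1189.46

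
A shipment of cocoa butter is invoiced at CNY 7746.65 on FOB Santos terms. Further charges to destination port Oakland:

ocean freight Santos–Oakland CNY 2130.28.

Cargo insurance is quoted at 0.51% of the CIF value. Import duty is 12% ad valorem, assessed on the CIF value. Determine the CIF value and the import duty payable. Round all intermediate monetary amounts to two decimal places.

Let C be the CIF value. C = FOB price + freight + 0.51% × C
C − 0.51% × C = 7746.65 + 2130.28
0.9949 × C = 9876.93
C = 9876.93 / 0.9949 = 9927.56
Insurance premium = 0.51% × 9927.56 = 50.63
Import duty = 9927.56 × 12% = 1191.31

CIF value: CNY 9927.56; import duty: CNY 1191.31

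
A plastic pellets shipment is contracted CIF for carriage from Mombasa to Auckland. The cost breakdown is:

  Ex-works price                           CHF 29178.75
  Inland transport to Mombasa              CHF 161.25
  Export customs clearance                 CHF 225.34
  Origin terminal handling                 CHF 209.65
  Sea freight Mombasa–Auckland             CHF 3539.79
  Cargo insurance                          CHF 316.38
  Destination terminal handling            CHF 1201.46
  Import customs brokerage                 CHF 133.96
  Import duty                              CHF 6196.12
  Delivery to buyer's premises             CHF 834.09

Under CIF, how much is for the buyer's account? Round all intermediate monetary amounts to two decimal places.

Buyer's account: CHF 8365.63

CIF: the seller pays costs through ocean freight and marine insurance to the destination port.
Seller's account: goods 29178.75 + inland to port 161.25 + export clearance 225.34 + origin terminal 209.65 + freight 3539.79 + insurance 316.38 = 33631.16
Buyer's account: destination terminal 1201.46 + brokerage 133.96 + duty 6196.12 + delivery 834.09 = 8365.63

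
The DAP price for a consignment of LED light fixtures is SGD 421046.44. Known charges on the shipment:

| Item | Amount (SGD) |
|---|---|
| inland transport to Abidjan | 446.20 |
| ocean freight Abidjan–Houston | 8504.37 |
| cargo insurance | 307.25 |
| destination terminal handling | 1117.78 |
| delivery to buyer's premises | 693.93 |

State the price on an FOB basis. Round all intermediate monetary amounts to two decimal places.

FOB price: SGD 410423.11

Not relevant to the conversion: inland to port — on the seller under both DAP and FOB; already in the DAP price and stays in the FOB price.
From DAP to FOB, the seller no longer bears: freight, insurance, destination terminal, delivery.
FOB price = 421046.44 − 8504.37 − 307.25 − 1117.78 − 693.93 = 410423.11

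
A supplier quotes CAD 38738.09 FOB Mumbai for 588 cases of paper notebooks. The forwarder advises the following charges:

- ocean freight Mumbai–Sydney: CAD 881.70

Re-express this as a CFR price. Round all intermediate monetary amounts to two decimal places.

From FOB to CFR, the seller additionally bears: freight.
CFR price = 38738.09 + 881.70 = 39619.79

CFR price: CAD 39619.79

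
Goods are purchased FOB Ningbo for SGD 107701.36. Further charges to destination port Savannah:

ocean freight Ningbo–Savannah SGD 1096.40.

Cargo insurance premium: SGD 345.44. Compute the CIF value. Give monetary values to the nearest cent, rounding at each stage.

CIF = FOB price + freight + insurance
CIF = 107701.36 + 1096.40 + 345.44 = 109143.20

CIF value: SGD 109143.20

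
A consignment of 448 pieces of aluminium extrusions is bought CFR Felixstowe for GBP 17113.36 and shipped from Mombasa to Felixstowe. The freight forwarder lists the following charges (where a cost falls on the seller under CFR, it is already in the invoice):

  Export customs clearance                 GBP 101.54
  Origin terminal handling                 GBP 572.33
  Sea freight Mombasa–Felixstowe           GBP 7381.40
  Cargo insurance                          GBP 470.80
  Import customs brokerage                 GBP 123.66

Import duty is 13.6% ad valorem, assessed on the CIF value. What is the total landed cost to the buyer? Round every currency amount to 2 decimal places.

CFR: the seller pays costs through ocean freight to the destination port, but not insurance.
Already in the invoice (seller's account under CFR): export clearance, origin terminal, freight — exclude.
CIF value = CFR price + insurance = 17113.36 + 470.80 = 17584.16
Import duty = 17584.16 × 13.6% = 2391.45
Buyer bears: insurance 470.80 + brokerage 123.66 + duty 2391.45 = 2985.91
Landed cost = invoice 17113.36 + 2985.91 = 20099.27

Total landed cost: GBP 20099.27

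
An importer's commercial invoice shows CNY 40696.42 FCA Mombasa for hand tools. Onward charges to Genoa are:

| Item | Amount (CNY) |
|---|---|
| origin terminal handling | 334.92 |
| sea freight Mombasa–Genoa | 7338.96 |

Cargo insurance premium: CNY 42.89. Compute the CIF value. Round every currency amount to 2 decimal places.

CIF = FCA price + pre-shipment costs + freight + insurance
CIF = 40696.42 + 334.92 + 7338.96 + 42.89 = 48413.19

CIF value: CNY 48413.19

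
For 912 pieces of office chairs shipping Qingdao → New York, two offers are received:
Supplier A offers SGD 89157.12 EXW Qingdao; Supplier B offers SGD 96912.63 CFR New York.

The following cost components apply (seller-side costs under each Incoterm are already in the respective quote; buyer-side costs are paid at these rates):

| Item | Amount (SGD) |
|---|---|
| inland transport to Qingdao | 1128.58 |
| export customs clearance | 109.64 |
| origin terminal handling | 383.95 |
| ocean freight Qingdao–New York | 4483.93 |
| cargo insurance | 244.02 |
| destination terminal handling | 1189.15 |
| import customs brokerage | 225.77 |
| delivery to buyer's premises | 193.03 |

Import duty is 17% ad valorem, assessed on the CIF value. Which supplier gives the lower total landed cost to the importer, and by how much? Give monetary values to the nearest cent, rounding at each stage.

Supplier A is cheaper by SGD 1929.81

Supplier A (EXW):
CIF value = EXW price + inland to port + export clearance + origin terminal + freight + insurance = 89157.12 + 1128.58 + 109.64 + 383.95 + 4483.93 + 244.02 = 95507.24
Import duty = 95507.24 × 17% = 16236.23
Buyer bears (A): 1128.58 + 109.64 + 383.95 + 4483.93 + 244.02 + 1189.15 + 225.77 + 193.03 = 7958.07
Landed cost (A) = invoice 89157.12 + 7958.07 + duty 16236.23 = 113351.42
Supplier B (CFR):
CIF value = CFR price + insurance = 96912.63 + 244.02 = 97156.65
Import duty = 97156.65 × 17% = 16516.63
Buyer bears (B): 244.02 + 1189.15 + 225.77 + 193.03 = 1851.97
Landed cost (B) = invoice 96912.63 + 1851.97 + duty 16516.63 = 115281.23
Difference = |113351.42 − 115281.23| = 1929.81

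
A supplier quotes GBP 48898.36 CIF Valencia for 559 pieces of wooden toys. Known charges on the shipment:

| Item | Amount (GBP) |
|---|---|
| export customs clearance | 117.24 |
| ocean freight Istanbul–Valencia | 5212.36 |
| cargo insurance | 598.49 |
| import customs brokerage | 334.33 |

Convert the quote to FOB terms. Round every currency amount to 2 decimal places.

Not relevant to the conversion: export clearance — on the seller under both CIF and FOB; already in the CIF price and stays in the FOB price. brokerage — on the buyer under both terms; not part of either seller's price.
From CIF to FOB, the seller no longer bears: freight, insurance.
FOB price = 48898.36 − 5212.36 − 598.49 = 43087.51

FOB price: GBP 43087.51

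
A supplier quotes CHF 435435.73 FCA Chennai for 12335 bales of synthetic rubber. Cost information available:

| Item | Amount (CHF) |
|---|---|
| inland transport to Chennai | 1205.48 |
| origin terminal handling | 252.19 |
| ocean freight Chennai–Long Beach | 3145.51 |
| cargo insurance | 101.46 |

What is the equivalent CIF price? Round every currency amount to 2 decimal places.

Not relevant to the conversion: inland to port — on the seller under both FCA and CIF; already in the FCA price and stays in the CIF price.
From FCA to CIF, the seller additionally bears: origin terminal, freight, insurance.
CIF price = 435435.73 + 252.19 + 3145.51 + 101.46 = 438934.89

CIF price: CHF 438934.89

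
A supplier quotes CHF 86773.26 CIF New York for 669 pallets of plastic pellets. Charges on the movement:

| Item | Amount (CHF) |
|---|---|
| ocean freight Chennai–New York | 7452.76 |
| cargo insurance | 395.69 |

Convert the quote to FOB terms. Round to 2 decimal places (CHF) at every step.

From CIF to FOB, the seller no longer bears: freight, insurance.
FOB price = 86773.26 − 7452.76 − 395.69 = 78924.81

FOB price: CHF 78924.81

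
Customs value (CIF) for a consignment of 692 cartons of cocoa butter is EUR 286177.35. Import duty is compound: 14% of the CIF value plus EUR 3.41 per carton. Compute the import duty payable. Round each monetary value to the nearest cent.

Import duty: EUR 42424.55

Ad valorem component: 286177.35 × 14% = 40064.83
Specific component: 692 × 3.41 = 2359.72
Import duty = 40064.83 + 2359.72 = 42424.55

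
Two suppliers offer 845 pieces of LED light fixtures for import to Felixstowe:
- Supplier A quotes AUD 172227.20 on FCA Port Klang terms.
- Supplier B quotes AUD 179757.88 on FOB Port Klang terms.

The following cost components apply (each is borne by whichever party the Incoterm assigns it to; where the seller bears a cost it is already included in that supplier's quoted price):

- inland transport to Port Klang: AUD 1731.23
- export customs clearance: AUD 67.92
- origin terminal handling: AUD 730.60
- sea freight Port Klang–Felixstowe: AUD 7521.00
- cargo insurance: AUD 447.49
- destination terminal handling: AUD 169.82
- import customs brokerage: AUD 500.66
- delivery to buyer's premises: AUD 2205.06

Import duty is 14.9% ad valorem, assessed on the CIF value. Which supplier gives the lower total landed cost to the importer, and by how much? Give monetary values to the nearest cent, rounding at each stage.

Supplier A (FCA):
CIF value = FCA price + origin terminal + freight + insurance = 172227.20 + 730.60 + 7521.00 + 447.49 = 180926.29
Import duty = 180926.29 × 14.9% = 26958.02
Buyer bears (A): 730.60 + 7521.00 + 447.49 + 169.82 + 500.66 + 2205.06 = 11574.63
Landed cost (A) = invoice 172227.20 + 11574.63 + duty 26958.02 = 210759.85
Supplier B (FOB):
CIF value = FOB price + freight + insurance = 179757.88 + 7521.00 + 447.49 = 187726.37
Import duty = 187726.37 × 14.9% = 27971.23
Buyer bears (B): 7521.00 + 447.49 + 169.82 + 500.66 + 2205.06 = 10844.03
Landed cost (B) = invoice 179757.88 + 10844.03 + duty 27971.23 = 218573.14
Difference = |210759.85 − 218573.14| = 7813.29

Supplier A is cheaper by AUD 7813.29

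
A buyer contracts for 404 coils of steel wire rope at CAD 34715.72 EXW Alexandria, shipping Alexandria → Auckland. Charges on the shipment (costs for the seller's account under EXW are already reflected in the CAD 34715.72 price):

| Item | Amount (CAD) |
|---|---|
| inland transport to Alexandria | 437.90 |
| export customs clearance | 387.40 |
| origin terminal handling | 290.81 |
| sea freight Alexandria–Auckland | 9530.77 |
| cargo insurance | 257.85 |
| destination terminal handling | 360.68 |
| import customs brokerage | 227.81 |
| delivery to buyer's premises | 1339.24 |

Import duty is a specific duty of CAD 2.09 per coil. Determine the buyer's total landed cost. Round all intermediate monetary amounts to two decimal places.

Total landed cost: CAD 48392.54

EXW: the seller makes goods available at their premises; the buyer bears all onward costs.
CIF value = EXW price + inland to port + export clearance + origin terminal + freight + insurance = 34715.72 + 437.90 + 387.40 + 290.81 + 9530.77 + 257.85 = 45620.45
Import duty = 404 × 2.09 = 844.36
Buyer bears: inland to port 437.90 + export clearance 387.40 + origin terminal 290.81 + freight 9530.77 + insurance 257.85 + destination terminal 360.68 + brokerage 227.81 + delivery 1339.24 + duty 844.36 = 13676.82
Landed cost = invoice 34715.72 + 13676.82 = 48392.54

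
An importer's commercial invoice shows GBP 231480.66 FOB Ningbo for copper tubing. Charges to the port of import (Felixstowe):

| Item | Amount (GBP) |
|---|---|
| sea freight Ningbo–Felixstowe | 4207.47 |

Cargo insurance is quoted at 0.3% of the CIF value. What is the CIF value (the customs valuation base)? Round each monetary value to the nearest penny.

CIF value: GBP 236397.32

Let C be the CIF value. C = FOB price + freight + 0.3% × C
C − 0.3% × C = 231480.66 + 4207.47
0.997 × C = 235688.13
C = 235688.13 / 0.997 = 236397.32
Insurance premium = 0.3% × 236397.32 = 709.19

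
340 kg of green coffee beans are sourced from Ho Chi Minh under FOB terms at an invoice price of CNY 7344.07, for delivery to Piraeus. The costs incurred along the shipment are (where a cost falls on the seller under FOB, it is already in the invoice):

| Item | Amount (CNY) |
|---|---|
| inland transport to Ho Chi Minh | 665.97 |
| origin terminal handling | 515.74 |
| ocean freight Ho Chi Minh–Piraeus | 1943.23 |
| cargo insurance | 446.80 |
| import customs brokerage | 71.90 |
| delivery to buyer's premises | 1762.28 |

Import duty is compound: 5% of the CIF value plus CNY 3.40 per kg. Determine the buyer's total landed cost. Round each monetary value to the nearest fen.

Total landed cost: CNY 13210.99

FOB: the seller bears costs until goods are on board at the origin port; the buyer bears freight, insurance and all costs thereafter.
Already in the invoice (seller's account under FOB): inland to port, origin terminal — exclude.
CIF value = FOB price + freight + insurance = 7344.07 + 1943.23 + 446.80 = 9734.10
Ad valorem component: 9734.10 × 5% = 486.71
Specific component: 340 × 3.40 = 1156.00
Import duty = 486.71 + 1156.00 = 1642.71
Buyer bears: freight 1943.23 + insurance 446.80 + brokerage 71.90 + delivery 1762.28 + duty 1642.71 = 5866.92
Landed cost = invoice 7344.07 + 5866.92 = 13210.99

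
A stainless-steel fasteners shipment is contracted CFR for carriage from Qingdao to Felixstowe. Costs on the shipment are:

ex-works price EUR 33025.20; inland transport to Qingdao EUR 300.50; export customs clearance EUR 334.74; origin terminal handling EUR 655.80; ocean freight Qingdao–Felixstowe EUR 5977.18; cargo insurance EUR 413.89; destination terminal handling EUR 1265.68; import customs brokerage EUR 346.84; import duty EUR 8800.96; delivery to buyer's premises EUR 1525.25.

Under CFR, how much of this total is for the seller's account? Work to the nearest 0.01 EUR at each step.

CFR: the seller pays costs through ocean freight to the destination port, but not insurance.
Seller's account: goods 33025.20 + inland to port 300.50 + export clearance 334.74 + origin terminal 655.80 + freight 5977.18 = 40293.42
Buyer's account: insurance 413.89 + destination terminal 1265.68 + brokerage 346.84 + duty 8800.96 + delivery 1525.25 = 12352.62

Seller's account: EUR 40293.42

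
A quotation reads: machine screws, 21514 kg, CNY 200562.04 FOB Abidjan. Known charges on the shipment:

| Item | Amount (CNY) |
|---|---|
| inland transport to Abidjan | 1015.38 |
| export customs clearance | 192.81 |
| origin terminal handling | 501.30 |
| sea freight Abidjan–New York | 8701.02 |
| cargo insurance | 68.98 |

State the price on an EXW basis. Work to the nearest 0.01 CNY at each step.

Not relevant to the conversion: freight, insurance — on the buyer under both terms; not part of either seller's price.
From FOB to EXW, the seller no longer bears: inland to port, export clearance, origin terminal.
EXW price = 200562.04 − 1015.38 − 192.81 − 501.30 = 198852.55

EXW price: CNY 198852.55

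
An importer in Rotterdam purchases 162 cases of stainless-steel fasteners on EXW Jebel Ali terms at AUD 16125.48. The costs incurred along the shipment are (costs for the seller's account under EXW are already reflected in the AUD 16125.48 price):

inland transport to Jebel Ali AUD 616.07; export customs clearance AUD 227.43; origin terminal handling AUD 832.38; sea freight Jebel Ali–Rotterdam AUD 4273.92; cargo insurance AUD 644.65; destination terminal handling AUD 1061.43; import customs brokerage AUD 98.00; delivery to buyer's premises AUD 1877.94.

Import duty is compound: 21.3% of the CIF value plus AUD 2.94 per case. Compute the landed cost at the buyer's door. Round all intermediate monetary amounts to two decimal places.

Total landed cost: AUD 31072.93

EXW: the seller makes goods available at their premises; the buyer bears all onward costs.
CIF value = EXW price + inland to port + export clearance + origin terminal + freight + insurance = 16125.48 + 616.07 + 227.43 + 832.38 + 4273.92 + 644.65 = 22719.93
Ad valorem component: 22719.93 × 21.3% = 4839.35
Specific component: 162 × 2.94 = 476.28
Import duty = 4839.35 + 476.28 = 5315.63
Buyer bears: inland to port 616.07 + export clearance 227.43 + origin terminal 832.38 + freight 4273.92 + insurance 644.65 + destination terminal 1061.43 + brokerage 98.00 + delivery 1877.94 + duty 5315.63 = 14947.45
Landed cost = invoice 16125.48 + 14947.45 = 31072.93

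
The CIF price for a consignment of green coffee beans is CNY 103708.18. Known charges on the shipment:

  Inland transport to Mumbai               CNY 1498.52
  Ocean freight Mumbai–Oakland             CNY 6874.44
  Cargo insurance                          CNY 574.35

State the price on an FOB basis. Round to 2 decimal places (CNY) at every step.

Not relevant to the conversion: inland to port — on the seller under both CIF and FOB; already in the CIF price and stays in the FOB price.
From CIF to FOB, the seller no longer bears: freight, insurance.
FOB price = 103708.18 − 6874.44 − 574.35 = 96259.39

FOB price: CNY 96259.39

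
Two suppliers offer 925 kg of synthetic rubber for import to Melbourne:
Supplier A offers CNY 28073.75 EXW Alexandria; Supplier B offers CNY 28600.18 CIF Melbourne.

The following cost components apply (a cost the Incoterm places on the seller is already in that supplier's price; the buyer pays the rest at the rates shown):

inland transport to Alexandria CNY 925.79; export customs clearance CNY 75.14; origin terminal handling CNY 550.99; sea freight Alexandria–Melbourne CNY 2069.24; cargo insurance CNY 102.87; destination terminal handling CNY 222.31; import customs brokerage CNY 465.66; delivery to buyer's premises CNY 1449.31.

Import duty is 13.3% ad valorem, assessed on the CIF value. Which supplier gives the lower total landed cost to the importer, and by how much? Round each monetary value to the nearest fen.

Supplier B is cheaper by CNY 3622.88

Supplier A (EXW):
CIF value = EXW price + inland to port + export clearance + origin terminal + freight + insurance = 28073.75 + 925.79 + 75.14 + 550.99 + 2069.24 + 102.87 = 31797.78
Import duty = 31797.78 × 13.3% = 4229.10
Buyer bears (A): 925.79 + 75.14 + 550.99 + 2069.24 + 102.87 + 222.31 + 465.66 + 1449.31 = 5861.31
Landed cost (A) = invoice 28073.75 + 5861.31 + duty 4229.10 = 38164.16
Supplier B (CIF):
The CIF price already equals the CIF value: 28600.18
Import duty = 28600.18 × 13.3% = 3803.82
Buyer bears (B): 222.31 + 465.66 + 1449.31 = 2137.28
Landed cost (B) = invoice 28600.18 + 2137.28 + duty 3803.82 = 34541.28
Difference = |38164.16 − 34541.28| = 3622.88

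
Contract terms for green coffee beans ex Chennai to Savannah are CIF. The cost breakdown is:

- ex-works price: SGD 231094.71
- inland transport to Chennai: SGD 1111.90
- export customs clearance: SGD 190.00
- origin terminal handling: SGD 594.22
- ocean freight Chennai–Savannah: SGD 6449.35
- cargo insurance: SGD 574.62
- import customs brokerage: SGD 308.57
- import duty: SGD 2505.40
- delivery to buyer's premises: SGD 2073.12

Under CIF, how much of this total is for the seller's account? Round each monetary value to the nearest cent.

Seller's account: SGD 240014.80

CIF: the seller pays costs through ocean freight and marine insurance to the destination port.
Seller's account: goods 231094.71 + inland to port 1111.90 + export clearance 190.00 + origin terminal 594.22 + freight 6449.35 + insurance 574.62 = 240014.80
Buyer's account: brokerage 308.57 + duty 2505.40 + delivery 2073.12 = 4887.09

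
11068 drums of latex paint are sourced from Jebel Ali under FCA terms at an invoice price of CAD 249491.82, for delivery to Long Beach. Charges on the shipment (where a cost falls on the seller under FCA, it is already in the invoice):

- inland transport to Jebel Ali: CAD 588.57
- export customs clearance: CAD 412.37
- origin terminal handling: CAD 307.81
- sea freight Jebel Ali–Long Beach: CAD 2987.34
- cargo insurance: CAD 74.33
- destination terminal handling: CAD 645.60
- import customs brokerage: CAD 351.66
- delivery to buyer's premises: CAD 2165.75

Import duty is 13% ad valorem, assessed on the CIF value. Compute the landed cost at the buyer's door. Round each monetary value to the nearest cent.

FCA: the seller delivers export-cleared goods to the carrier; the buyer bears costs from that point.
Already in the invoice (seller's account under FCA): inland to port, export clearance — exclude.
CIF value = FCA price + origin terminal + freight + insurance = 249491.82 + 307.81 + 2987.34 + 74.33 = 252861.30
Import duty = 252861.30 × 13% = 32871.97
Buyer bears: origin terminal 307.81 + freight 2987.34 + insurance 74.33 + destination terminal 645.60 + brokerage 351.66 + delivery 2165.75 + duty 32871.97 = 39404.46
Landed cost = invoice 249491.82 + 39404.46 = 288896.28

Total landed cost: CAD 288896.28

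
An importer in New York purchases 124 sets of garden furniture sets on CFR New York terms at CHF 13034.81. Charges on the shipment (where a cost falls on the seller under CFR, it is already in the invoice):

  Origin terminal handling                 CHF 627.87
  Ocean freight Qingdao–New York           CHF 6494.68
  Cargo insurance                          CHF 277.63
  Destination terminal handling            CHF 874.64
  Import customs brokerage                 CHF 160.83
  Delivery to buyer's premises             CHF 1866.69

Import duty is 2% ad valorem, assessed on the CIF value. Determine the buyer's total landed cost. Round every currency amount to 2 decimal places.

Total landed cost: CHF 16480.85

CFR: the seller pays costs through ocean freight to the destination port, but not insurance.
Already in the invoice (seller's account under CFR): origin terminal, freight — exclude.
CIF value = CFR price + insurance = 13034.81 + 277.63 = 13312.44
Import duty = 13312.44 × 2% = 266.25
Buyer bears: insurance 277.63 + destination terminal 874.64 + brokerage 160.83 + delivery 1866.69 + duty 266.25 = 3446.04
Landed cost = invoice 13034.81 + 3446.04 = 16480.85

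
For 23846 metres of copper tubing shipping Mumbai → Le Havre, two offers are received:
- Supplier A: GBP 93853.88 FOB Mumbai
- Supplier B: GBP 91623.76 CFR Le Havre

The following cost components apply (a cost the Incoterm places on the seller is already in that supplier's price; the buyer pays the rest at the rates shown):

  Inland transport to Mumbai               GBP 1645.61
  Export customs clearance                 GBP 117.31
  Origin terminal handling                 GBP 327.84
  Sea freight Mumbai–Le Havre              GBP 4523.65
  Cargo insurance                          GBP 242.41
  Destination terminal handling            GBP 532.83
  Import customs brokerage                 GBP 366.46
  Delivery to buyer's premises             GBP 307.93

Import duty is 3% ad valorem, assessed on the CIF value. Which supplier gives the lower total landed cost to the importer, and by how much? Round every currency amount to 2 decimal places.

Supplier A (FOB):
CIF value = FOB price + freight + insurance = 93853.88 + 4523.65 + 242.41 = 98619.94
Import duty = 98619.94 × 3% = 2958.60
Buyer bears (A): 4523.65 + 242.41 + 532.83 + 366.46 + 307.93 = 5973.28
Landed cost (A) = invoice 93853.88 + 5973.28 + duty 2958.60 = 102785.76
Supplier B (CFR):
CIF value = CFR price + insurance = 91623.76 + 242.41 = 91866.17
Import duty = 91866.17 × 3% = 2755.99
Buyer bears (B): 242.41 + 532.83 + 366.46 + 307.93 = 1449.63
Landed cost (B) = invoice 91623.76 + 1449.63 + duty 2755.99 = 95829.38
Difference = |102785.76 − 95829.38| = 6956.38

Supplier B is cheaper by GBP 6956.38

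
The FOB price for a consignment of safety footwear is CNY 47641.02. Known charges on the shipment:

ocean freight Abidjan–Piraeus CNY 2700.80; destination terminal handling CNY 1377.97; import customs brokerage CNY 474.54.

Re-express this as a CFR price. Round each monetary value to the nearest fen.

CFR price: CNY 50341.82

Not relevant to the conversion: destination terminal, brokerage — on the buyer under both terms; not part of either seller's price.
From FOB to CFR, the seller additionally bears: freight.
CFR price = 47641.02 + 2700.80 = 50341.82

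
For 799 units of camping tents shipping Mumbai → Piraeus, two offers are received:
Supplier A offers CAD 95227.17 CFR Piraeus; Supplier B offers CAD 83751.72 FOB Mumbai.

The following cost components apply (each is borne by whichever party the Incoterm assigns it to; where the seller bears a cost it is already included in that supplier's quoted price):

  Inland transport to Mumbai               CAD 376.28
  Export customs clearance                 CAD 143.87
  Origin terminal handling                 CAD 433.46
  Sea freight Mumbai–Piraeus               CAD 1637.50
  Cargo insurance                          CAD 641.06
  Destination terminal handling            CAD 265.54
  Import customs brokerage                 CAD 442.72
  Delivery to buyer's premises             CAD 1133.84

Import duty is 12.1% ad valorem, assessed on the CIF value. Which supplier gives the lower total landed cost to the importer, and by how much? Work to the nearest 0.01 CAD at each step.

Supplier B is cheaper by CAD 11028.35

Supplier A (CFR):
CIF value = CFR price + insurance = 95227.17 + 641.06 = 95868.23
Import duty = 95868.23 × 12.1% = 11600.06
Buyer bears (A): 641.06 + 265.54 + 442.72 + 1133.84 = 2483.16
Landed cost (A) = invoice 95227.17 + 2483.16 + duty 11600.06 = 109310.39
Supplier B (FOB):
CIF value = FOB price + freight + insurance = 83751.72 + 1637.50 + 641.06 = 86030.28
Import duty = 86030.28 × 12.1% = 10409.66
Buyer bears (B): 1637.50 + 641.06 + 265.54 + 442.72 + 1133.84 = 4120.66
Landed cost (B) = invoice 83751.72 + 4120.66 + duty 10409.66 = 98282.04
Difference = |109310.39 − 98282.04| = 11028.35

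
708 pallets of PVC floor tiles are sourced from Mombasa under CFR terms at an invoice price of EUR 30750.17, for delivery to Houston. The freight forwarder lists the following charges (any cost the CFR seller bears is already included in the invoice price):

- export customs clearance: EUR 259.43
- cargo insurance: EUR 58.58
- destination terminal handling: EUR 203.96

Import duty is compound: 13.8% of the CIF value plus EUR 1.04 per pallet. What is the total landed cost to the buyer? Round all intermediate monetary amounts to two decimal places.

Total landed cost: EUR 36000.64

CFR: the seller pays costs through ocean freight to the destination port, but not insurance.
Already in the invoice (seller's account under CFR): export clearance — exclude.
CIF value = CFR price + insurance = 30750.17 + 58.58 = 30808.75
Ad valorem component: 30808.75 × 13.8% = 4251.61
Specific component: 708 × 1.04 = 736.32
Import duty = 4251.61 + 736.32 = 4987.93
Buyer bears: insurance 58.58 + destination terminal 203.96 + duty 4987.93 = 5250.47
Landed cost = invoice 30750.17 + 5250.47 = 36000.64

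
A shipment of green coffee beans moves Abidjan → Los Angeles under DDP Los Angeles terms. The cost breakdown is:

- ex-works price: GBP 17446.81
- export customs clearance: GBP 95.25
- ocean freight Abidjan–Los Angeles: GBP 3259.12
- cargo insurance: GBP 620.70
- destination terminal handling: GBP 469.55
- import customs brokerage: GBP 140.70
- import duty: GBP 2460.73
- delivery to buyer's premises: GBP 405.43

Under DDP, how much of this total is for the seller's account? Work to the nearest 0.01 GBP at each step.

Seller's account: GBP 24898.29

DDP: the seller bears all costs including import duty.
Seller's account: goods 17446.81 + export clearance 95.25 + freight 3259.12 + insurance 620.70 + destination terminal 469.55 + brokerage 140.70 + duty 2460.73 + delivery 405.43 = 24898.29
Buyer's account: 0.00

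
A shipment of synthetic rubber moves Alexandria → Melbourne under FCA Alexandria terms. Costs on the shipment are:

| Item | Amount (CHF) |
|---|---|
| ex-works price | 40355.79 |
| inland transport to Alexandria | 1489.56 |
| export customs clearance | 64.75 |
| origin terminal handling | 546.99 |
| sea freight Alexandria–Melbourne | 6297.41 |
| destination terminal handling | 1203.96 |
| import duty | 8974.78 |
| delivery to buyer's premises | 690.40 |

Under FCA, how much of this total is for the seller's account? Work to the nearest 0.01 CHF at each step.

FCA: the seller delivers export-cleared goods to the carrier; the buyer bears costs from that point.
Seller's account: goods 40355.79 + inland to port 1489.56 + export clearance 64.75 = 41910.10
Buyer's account: origin terminal 546.99 + freight 6297.41 + destination terminal 1203.96 + duty 8974.78 + delivery 690.40 = 17713.54

Seller's account: CHF 41910.10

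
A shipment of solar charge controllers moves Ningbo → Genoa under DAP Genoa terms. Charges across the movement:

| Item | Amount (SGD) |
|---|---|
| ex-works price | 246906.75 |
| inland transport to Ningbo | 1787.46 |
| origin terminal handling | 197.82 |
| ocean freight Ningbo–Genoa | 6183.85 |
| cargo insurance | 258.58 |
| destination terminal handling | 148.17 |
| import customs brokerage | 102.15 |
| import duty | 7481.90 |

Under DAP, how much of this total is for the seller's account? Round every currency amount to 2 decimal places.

Seller's account: SGD 255482.63

DAP: the seller bears all costs to the named destination except import duty and clearance.
Seller's account: goods 246906.75 + inland to port 1787.46 + origin terminal 197.82 + freight 6183.85 + insurance 258.58 + destination terminal 148.17 = 255482.63
Buyer's account: brokerage 102.15 + duty 7481.90 = 7584.05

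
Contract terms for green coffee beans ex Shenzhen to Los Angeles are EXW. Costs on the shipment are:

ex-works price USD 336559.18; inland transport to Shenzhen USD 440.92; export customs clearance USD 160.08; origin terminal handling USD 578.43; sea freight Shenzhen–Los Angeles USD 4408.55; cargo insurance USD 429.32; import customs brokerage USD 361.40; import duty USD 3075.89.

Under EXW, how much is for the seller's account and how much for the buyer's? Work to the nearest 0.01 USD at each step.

Seller: USD 336559.18; buyer: USD 9454.59

EXW: the seller makes goods available at their premises; the buyer bears all onward costs.
Seller's account: goods 336559.18 = 336559.18
Buyer's account: inland to port 440.92 + export clearance 160.08 + origin terminal 578.43 + freight 4408.55 + insurance 429.32 + brokerage 361.40 + duty 3075.89 = 9454.59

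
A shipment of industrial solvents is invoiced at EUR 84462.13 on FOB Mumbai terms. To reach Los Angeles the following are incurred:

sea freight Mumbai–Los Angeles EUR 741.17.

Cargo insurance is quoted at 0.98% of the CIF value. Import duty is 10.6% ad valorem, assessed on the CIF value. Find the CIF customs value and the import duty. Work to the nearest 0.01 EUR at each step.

CIF value: EUR 86046.56; import duty: EUR 9120.94

Let C be the CIF value. C = FOB price + freight + 0.98% × C
C − 0.98% × C = 84462.13 + 741.17
0.9902 × C = 85203.30
C = 85203.30 / 0.9902 = 86046.56
Insurance premium = 0.98% × 86046.56 = 843.26
Import duty = 86046.56 × 10.6% = 9120.94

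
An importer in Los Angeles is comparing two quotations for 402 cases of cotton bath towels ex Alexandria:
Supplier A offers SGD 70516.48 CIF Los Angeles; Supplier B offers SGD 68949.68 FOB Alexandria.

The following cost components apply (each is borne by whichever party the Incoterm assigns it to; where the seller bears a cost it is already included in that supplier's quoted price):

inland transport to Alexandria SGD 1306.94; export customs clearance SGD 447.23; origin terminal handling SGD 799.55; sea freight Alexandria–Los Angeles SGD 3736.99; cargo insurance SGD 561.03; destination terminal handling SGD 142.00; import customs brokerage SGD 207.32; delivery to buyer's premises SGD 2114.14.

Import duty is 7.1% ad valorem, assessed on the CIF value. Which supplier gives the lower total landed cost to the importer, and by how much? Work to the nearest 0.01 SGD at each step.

Supplier A is cheaper by SGD 2925.14

Supplier A (CIF):
The CIF price already equals the CIF value: 70516.48
Import duty = 70516.48 × 7.1% = 5006.67
Buyer bears (A): 142.00 + 207.32 + 2114.14 = 2463.46
Landed cost (A) = invoice 70516.48 + 2463.46 + duty 5006.67 = 77986.61
Supplier B (FOB):
CIF value = FOB price + freight + insurance = 68949.68 + 3736.99 + 561.03 = 73247.70
Import duty = 73247.70 × 7.1% = 5200.59
Buyer bears (B): 3736.99 + 561.03 + 142.00 + 207.32 + 2114.14 = 6761.48
Landed cost (B) = invoice 68949.68 + 6761.48 + duty 5200.59 = 80911.75
Difference = |77986.61 − 80911.75| = 2925.14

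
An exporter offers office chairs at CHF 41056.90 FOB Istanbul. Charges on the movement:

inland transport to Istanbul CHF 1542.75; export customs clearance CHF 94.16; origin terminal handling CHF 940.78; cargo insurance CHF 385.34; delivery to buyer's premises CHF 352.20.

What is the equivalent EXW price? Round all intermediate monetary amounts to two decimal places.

Not relevant to the conversion: insurance, delivery — on the buyer under both terms; not part of either seller's price.
From FOB to EXW, the seller no longer bears: inland to port, export clearance, origin terminal.
EXW price = 41056.90 − 1542.75 − 94.16 − 940.78 = 38479.21

EXW price: CHF 38479.21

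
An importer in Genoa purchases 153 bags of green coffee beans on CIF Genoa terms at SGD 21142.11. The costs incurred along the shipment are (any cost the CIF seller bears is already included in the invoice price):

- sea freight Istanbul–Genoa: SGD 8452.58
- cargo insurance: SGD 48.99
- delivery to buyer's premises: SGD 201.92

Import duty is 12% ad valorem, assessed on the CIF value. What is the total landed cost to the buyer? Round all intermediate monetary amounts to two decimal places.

Total landed cost: SGD 23881.08

CIF: the seller pays costs through ocean freight and marine insurance to the destination port.
Already in the invoice (seller's account under CIF): freight, insurance — exclude.
The CIF price already equals the CIF value: 21142.11
Import duty = 21142.11 × 12% = 2537.05
Buyer bears: delivery 201.92 + duty 2537.05 = 2738.97
Landed cost = invoice 21142.11 + 2738.97 = 23881.08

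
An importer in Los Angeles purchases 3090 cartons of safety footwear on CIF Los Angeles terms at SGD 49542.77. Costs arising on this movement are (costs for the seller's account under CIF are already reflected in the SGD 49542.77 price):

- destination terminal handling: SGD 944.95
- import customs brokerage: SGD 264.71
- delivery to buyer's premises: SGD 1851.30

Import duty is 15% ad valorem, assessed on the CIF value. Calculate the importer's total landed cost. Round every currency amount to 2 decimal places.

CIF: the seller pays costs through ocean freight and marine insurance to the destination port.
The CIF price already equals the CIF value: 49542.77
Import duty = 49542.77 × 15% = 7431.42
Buyer bears: destination terminal 944.95 + brokerage 264.71 + delivery 1851.30 + duty 7431.42 = 10492.38
Landed cost = invoice 49542.77 + 10492.38 = 60035.15

Total landed cost: SGD 60035.15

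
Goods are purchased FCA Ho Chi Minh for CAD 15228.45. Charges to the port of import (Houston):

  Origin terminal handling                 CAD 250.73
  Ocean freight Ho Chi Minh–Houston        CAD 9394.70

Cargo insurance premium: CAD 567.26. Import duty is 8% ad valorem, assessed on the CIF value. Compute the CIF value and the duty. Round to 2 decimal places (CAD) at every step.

CIF = FCA price + pre-shipment costs + freight + insurance
CIF = 15228.45 + 250.73 + 9394.70 + 567.26 = 25441.14
Import duty = 25441.14 × 8% = 2035.29

CIF value: CAD 25441.14; import duty: CAD 2035.29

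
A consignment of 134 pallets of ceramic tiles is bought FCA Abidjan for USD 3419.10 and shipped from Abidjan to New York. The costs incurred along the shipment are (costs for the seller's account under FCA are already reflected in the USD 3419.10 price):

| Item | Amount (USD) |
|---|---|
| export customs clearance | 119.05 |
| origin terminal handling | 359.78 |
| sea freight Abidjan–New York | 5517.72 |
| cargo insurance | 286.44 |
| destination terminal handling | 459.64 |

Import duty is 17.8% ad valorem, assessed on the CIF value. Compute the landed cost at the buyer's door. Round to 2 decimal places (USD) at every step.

FCA: the seller delivers export-cleared goods to the carrier; the buyer bears costs from that point.
Already in the invoice (seller's account under FCA): export clearance — exclude.
CIF value = FCA price + origin terminal + freight + insurance = 3419.10 + 359.78 + 5517.72 + 286.44 = 9583.04
Import duty = 9583.04 × 17.8% = 1705.78
Buyer bears: origin terminal 359.78 + freight 5517.72 + insurance 286.44 + destination terminal 459.64 + duty 1705.78 = 8329.36
Landed cost = invoice 3419.10 + 8329.36 = 11748.46

Total landed cost: USD 11748.46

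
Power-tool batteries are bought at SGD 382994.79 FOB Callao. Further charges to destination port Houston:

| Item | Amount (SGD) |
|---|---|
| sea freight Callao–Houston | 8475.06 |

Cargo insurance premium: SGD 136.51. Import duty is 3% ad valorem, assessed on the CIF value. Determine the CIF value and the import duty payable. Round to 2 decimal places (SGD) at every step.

CIF value: SGD 391606.36; import duty: SGD 11748.19

CIF = FOB price + freight + insurance
CIF = 382994.79 + 8475.06 + 136.51 = 391606.36
Import duty = 391606.36 × 3% = 11748.19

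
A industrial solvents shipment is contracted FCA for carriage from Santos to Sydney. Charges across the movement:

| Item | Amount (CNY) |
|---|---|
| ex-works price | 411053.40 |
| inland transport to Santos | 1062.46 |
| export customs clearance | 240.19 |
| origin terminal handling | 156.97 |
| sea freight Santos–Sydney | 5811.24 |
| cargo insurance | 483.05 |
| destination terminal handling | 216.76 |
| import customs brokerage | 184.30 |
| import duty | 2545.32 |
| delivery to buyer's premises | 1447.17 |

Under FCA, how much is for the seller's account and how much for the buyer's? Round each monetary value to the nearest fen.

FCA: the seller delivers export-cleared goods to the carrier; the buyer bears costs from that point.
Seller's account: goods 411053.40 + inland to port 1062.46 + export clearance 240.19 = 412356.05
Buyer's account: origin terminal 156.97 + freight 5811.24 + insurance 483.05 + destination terminal 216.76 + brokerage 184.30 + duty 2545.32 + delivery 1447.17 = 10844.81

Seller: CNY 412356.05; buyer: CNY 10844.81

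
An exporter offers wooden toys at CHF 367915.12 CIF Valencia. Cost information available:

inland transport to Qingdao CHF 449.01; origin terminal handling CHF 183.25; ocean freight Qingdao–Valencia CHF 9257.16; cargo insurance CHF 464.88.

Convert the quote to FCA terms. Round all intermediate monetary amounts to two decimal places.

Not relevant to the conversion: inland to port — on the seller under both CIF and FCA; already in the CIF price and stays in the FCA price.
From CIF to FCA, the seller no longer bears: origin terminal, freight, insurance.
FCA price = 367915.12 − 183.25 − 9257.16 − 464.88 = 358009.83

FCA price: CHF 358009.83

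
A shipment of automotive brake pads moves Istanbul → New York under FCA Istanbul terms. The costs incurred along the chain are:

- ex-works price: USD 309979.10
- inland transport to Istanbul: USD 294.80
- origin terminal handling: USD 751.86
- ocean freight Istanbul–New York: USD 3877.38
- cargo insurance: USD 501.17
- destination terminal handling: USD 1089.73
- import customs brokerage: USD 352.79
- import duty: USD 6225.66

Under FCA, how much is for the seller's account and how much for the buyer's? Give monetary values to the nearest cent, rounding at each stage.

Seller: USD 310273.90; buyer: USD 12798.59

FCA: the seller delivers export-cleared goods to the carrier; the buyer bears costs from that point.
Seller's account: goods 309979.10 + inland to port 294.80 = 310273.90
Buyer's account: origin terminal 751.86 + freight 3877.38 + insurance 501.17 + destination terminal 1089.73 + brokerage 352.79 + duty 6225.66 = 12798.59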